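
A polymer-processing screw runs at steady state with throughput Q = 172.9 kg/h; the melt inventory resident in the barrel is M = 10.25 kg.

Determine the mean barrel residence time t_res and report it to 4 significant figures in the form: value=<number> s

value=213.4 s

Throughput in SI: Q_s = 172.9 kg/h ÷ 3600 s/h = 0.0480278 kg/s
Mean residence time: t_res = M/Q_s = 10.25 kg / 0.0480278 kg/s = 213.418 s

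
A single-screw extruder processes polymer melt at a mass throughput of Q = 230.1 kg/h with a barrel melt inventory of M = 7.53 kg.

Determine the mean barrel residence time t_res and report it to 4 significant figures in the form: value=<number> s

value=117.8 s

Throughput in SI: Q_s = 230.1 kg/h ÷ 3600 s/h = 0.0639167 kg/s
Mean residence time: t_res = M/Q_s = 7.53 kg / 0.0639167 kg/s = 117.81 s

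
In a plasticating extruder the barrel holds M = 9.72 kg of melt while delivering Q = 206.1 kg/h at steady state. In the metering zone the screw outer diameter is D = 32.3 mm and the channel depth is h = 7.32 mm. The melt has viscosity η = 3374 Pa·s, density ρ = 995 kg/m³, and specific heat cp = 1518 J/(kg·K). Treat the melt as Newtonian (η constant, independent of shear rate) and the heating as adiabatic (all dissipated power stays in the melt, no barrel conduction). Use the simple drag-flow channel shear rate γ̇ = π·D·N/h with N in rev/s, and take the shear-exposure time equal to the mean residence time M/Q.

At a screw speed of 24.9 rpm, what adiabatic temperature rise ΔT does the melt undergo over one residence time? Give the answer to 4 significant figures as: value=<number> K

Q_s = Q / 3600 = 206.1 / 3600 = 0.05725 kg/s
t_res = M / Q_s = 9.72 / 0.05725 = 169.782 s
Geometry in metres: D = 32.3 mm → 0.0323 m, h = 7.32 mm → 0.00732 m; screw speed N = 24.9 rpm = 0.415 rev/s
Shear rate: γ̇ = πDN/h = π·0.0323·0.415/0.00732 = 5.75293 s⁻¹
Adiabatic rise: ΔT = η γ̇² t_res / (ρ cp) = 3374·(5.75293)²·169.782 / (995·1518) = 12.5522 K

value=12.55 K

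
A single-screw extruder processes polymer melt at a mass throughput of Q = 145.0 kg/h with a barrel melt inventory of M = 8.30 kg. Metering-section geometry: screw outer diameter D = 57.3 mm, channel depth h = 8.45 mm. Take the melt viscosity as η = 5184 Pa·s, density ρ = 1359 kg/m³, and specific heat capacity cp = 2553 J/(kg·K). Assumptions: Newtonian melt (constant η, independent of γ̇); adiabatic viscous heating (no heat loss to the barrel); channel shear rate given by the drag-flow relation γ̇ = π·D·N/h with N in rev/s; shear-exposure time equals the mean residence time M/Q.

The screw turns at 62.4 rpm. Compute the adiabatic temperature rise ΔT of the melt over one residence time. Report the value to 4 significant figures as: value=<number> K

Q_s = Q / 3600 = 145.0 / 3600 = 0.0402778 kg/s
t_res = M / Q_s = 8.30 / 0.0402778 = 206.069 s
Convert to SI: D = 0.0573 m, h = 0.00845 m, N = 62.4/60 = 1.04 rev/s
γ̇ = π D N / h = (π)(0.0573)(1.04) / 0.00845 = 22.1555 s⁻¹
Adiabatic rise: ΔT = η γ̇² t_res / (ρ cp) = 5184·(22.1555)²·206.069 / (1359·2553) = 151.137 K

value=151.1 K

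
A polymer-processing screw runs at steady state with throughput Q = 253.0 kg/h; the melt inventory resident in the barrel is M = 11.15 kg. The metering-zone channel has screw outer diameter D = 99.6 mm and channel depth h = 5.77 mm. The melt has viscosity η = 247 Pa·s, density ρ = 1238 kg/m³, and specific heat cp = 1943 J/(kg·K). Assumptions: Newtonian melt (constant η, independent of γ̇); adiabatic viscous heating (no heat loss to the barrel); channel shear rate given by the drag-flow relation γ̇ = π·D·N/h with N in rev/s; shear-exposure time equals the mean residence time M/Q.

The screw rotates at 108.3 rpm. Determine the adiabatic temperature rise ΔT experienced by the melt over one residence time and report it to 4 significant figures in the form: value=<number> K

Throughput in SI: Q_s = 253.0 kg/h ÷ 3600 s/h = 0.0702778 kg/s
t_res = M / Q_s = 11.15 ÷ 0.0702778 = 158.656 s
Convert to SI: D = 0.0996 m, h = 0.00577 m, N = 108.3/60 = 1.805 rev/s
Shear rate: γ̇ = πDN/h = π·0.0996·1.805/0.00577 = 97.8838 s⁻¹
ΔT = η·γ̇²·t_res/(ρ·cp) = [247 × 97.8838² × 158.656] / [1238 × 1943] = 156.092 K

value=156.1 K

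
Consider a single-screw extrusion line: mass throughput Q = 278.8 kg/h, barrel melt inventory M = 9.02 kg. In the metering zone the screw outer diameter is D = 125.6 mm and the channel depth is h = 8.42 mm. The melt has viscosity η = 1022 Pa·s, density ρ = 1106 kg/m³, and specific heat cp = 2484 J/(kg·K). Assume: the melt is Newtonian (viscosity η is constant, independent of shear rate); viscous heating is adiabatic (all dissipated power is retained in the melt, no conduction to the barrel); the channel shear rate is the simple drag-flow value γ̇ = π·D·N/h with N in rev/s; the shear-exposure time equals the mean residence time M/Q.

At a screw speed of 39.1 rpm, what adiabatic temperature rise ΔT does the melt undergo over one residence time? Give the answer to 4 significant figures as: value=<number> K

value=40.41 K

Throughput in SI: Q_s = 278.8 kg/h ÷ 3600 s/h = 0.0774444 kg/s
Mean residence time: t_res = M/Q_s = 9.02 kg / 0.0774444 kg/s = 116.471 s
Convert to SI: D = 0.1256 m, h = 0.00842 m, N = 39.1/60 = 0.651667 rev/s
γ̇ = π D N / h = (π)(0.1256)(0.651667) / 0.00842 = 30.5389 s⁻¹
Adiabatic rise: ΔT = η γ̇² t_res / (ρ cp) = 1022·(30.5389)²·116.471 / (1106·2484) = 40.4079 K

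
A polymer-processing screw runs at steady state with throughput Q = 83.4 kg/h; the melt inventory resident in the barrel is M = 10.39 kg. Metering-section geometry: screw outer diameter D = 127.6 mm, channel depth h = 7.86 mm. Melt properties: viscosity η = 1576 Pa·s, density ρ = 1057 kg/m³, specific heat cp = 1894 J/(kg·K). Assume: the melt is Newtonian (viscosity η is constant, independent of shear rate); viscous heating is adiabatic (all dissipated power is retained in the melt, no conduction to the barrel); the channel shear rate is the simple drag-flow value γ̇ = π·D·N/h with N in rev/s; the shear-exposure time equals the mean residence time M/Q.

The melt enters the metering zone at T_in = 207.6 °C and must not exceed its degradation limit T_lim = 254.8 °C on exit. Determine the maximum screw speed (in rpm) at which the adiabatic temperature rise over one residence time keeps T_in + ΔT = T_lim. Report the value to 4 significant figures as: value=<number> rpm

Throughput in SI: Q_s = 83.4 kg/h ÷ 3600 s/h = 0.0231667 kg/s
t_res = M / Q_s = 10.39 / 0.0231667 = 448.489 s
Convert to metres: D = 0.1276 m, h = 0.00786 m
ΔT_a = T_lim − T_in = 254.8 − 207.6 = 47.2 K
Invert ΔT = ηγ̇²t_res/(ρcp) for γ̇: γ̇_max² = ΔT_a ρ cp / (η t_res) = 47.2·1057·1894 / (1576·448.489) = 133.687 s⁻²
γ̇_max = sqrt(133.687) = 11.5623 s⁻¹
N_max = γ̇_max h / (πD) = 11.5623·0.00786/(π·0.1276) = 0.226708 rev/s → ×60 = 13.6025 rpm

value=13.60 rpm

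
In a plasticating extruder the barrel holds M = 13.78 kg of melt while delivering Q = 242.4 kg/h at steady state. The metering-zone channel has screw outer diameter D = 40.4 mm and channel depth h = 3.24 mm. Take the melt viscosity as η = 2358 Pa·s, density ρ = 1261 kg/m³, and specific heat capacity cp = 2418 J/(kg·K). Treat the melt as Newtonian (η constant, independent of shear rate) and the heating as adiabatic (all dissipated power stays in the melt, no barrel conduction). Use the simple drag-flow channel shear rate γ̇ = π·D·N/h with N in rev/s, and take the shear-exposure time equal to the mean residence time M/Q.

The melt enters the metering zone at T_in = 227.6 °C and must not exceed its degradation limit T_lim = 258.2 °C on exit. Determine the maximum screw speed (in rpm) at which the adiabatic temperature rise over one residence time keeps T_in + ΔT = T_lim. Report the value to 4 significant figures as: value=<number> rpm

Q_s = Q / 3600 = 242.4 / 3600 = 0.0673333 kg/s
t_res = M / Q_s = 13.78 / 0.0673333 = 204.653 s
D = 40.4 mm = 0.0404 m;  h = 3.24 mm = 0.00324 m
Allowable rise: ΔT_a = T_lim − T_in = 258.2 − 227.6 = 30.6 K
γ̇_max² = ΔT_a·ρ·cp / (η·t_res) = [30.6 × 1261 × 2418] / [2358 × 204.653] = 193.344 s⁻²
γ̇_max = √193.344 = 13.9048 s⁻¹
N_max = γ̇_max h / (πD) = 13.9048·0.00324/(π·0.0404) = 0.354959 rev/s → ×60 = 21.2976 rpm

value=21.30 rpm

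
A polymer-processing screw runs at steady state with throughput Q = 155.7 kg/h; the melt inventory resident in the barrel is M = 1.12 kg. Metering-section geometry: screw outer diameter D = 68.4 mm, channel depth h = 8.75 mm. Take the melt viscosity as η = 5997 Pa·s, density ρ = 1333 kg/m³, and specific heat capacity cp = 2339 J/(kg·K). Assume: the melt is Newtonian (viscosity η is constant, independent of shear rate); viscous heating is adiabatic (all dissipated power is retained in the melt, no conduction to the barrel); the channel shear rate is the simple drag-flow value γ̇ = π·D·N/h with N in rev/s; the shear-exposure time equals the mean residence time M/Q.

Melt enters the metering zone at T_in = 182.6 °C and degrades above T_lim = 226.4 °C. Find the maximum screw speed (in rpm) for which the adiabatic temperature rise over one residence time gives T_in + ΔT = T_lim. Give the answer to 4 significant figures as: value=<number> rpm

Throughput in SI: Q_s = 155.7 kg/h ÷ 3600 s/h = 0.04325 kg/s
Mean residence time: t_res = M/Q_s = 1.12 kg / 0.04325 kg/s = 25.896 s
Convert to metres: D = 0.0684 m, h = 0.00875 m
Allowable rise: ΔT_a = T_lim − T_in = 226.4 − 182.6 = 43.8 K
Invert ΔT = ηγ̇²t_res/(ρcp) for γ̇: γ̇_max² = ΔT_a ρ cp / (η t_res) = 43.8·1333·2339 / (5997·25.896) = 879.364 s⁻²
Take the square root: γ̇_max = √(879.364) = 29.6541 s⁻¹
Solve γ̇ = πDN/h for N: N_max = γ̇_max·h/(π·D) = 29.6541 × 0.00875 / (π × 0.0684) = 1.2075 rev/s = 72.4499 rpm

value=72.45 rpm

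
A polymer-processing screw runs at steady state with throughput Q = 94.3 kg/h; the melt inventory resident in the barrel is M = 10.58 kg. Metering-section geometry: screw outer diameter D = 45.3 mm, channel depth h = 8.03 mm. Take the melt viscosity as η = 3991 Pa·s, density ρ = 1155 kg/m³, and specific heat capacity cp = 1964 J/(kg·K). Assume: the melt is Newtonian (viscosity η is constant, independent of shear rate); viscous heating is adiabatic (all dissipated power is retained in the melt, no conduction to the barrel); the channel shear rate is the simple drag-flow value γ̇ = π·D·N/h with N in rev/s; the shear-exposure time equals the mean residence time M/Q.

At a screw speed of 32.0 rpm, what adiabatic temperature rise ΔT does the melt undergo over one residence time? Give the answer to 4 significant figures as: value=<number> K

value=63.49 K

Throughput in SI: Q_s = 94.3 kg/h ÷ 3600 s/h = 0.0261944 kg/s
t_res = M / Q_s = 10.58 ÷ 0.0261944 = 403.902 s
D = 45.3 mm = 0.0453 m;  h = 8.03 mm = 0.00803 m;  N = 32.0 rpm / 60 = 0.533333 rev/s
γ̇ = π·D·N / h = π · 0.0453 · 0.533333 / 0.00803 = 9.45216 s⁻¹
Adiabatic rise: ΔT = η γ̇² t_res / (ρ cp) = 3991·(9.45216)²·403.902 / (1155·1964) = 63.4888 K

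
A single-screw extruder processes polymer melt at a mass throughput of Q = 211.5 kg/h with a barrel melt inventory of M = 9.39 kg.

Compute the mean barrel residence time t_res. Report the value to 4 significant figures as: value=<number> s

value=159.8 s

Throughput in SI: Q_s = 211.5 kg/h ÷ 3600 s/h = 0.05875 kg/s
Mean residence time: t_res = M/Q_s = 9.39 kg / 0.05875 kg/s = 159.83 s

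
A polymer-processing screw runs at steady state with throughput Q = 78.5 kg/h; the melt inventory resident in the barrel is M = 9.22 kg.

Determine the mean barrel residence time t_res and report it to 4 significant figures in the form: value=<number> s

Throughput in SI: Q_s = 78.5 kg/h ÷ 3600 s/h = 0.0218056 kg/s
t_res = M / Q_s = 9.22 / 0.0218056 = 422.828 s

value=422.8 s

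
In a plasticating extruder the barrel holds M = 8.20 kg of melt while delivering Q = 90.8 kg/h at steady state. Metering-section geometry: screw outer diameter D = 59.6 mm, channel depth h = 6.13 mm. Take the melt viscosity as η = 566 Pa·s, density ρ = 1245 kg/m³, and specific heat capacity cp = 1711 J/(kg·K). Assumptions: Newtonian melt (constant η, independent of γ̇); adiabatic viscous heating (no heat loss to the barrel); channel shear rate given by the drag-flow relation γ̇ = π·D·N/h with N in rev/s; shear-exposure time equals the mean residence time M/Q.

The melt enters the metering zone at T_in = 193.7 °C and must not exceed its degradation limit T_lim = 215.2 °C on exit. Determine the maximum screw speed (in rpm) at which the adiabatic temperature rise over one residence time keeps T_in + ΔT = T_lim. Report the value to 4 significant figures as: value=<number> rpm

Convert throughput: Q = 90.8 kg/h = 90.8/3600 = 0.0252222 kg/s
Mean residence time: t_res = M/Q_s = 8.20 kg / 0.0252222 kg/s = 325.11 s
Convert to metres: D = 0.0596 m, h = 0.00613 m
Allowable rise: ΔT_a = T_lim − T_in = 215.2 − 193.7 = 21.5 K
γ̇_max² = ΔT_a·ρ·cp/(η·t_res) = 21.5·1245·1711/(566·325.11) = 248.892 s⁻²
γ̇_max = √248.892 = 15.7763 s⁻¹
Solve γ̇ = πDN/h for N: N_max = γ̇_max·h/(π·D) = 15.7763 × 0.00613 / (π × 0.0596) = 0.516499 rev/s = 30.99 rpm

value=30.99 rpm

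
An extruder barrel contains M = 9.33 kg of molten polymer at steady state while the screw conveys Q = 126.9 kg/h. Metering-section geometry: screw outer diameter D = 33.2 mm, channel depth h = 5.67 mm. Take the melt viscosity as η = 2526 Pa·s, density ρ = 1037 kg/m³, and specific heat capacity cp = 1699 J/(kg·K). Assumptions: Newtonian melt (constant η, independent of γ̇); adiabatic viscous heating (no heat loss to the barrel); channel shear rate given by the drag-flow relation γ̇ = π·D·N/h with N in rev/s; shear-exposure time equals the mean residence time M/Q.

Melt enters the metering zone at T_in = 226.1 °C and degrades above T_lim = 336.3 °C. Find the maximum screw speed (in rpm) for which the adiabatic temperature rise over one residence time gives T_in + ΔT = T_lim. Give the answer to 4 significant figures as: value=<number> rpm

value=55.58 rpm

Throughput in SI: Q_s = 126.9 kg/h ÷ 3600 s/h = 0.03525 kg/s
Mean residence time: t_res = M/Q_s = 9.33 kg / 0.03525 kg/s = 264.681 s
D = 33.2 mm = 0.0332 m;  h = 5.67 mm = 0.00567 m
ΔT_a = T_lim − T_in = 336.3 − 226.1 = 110.2 K
γ̇_max² = ΔT_a·ρ·cp / (η·t_res) = [110.2 × 1037 × 1699] / [2526 × 264.681] = 290.401 s⁻²
γ̇_max = √290.401 = 17.0412 s⁻¹
N_max = γ̇_max h / (πD) = 17.0412·0.00567/(π·0.0332) = 0.92639 rev/s → ×60 = 55.5834 rpm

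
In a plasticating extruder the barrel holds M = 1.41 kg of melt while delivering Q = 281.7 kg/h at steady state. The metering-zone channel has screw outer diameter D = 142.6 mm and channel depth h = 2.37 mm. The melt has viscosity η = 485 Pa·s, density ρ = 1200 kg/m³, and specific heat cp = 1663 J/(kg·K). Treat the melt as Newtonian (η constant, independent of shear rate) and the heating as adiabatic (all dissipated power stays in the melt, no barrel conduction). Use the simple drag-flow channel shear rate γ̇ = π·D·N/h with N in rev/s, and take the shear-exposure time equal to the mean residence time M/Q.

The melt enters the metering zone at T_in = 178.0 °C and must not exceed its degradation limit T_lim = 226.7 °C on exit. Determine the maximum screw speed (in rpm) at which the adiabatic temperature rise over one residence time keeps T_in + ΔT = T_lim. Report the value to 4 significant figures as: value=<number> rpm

Convert throughput: Q = 281.7 kg/h = 281.7/3600 = 0.07825 kg/s
t_res = M / Q_s = 1.41 / 0.07825 = 18.0192 s
Geometry in SI: D = 142.6 mm → 0.1426 m, h = 2.37 mm → 0.00237 m
ΔT_a = T_lim − T_in = 226.7 − 178.0 = 48.7 K
γ̇_max² = ΔT_a·ρ·cp/(η·t_res) = 48.7·1200·1663/(485·18.0192) = 11120.5 s⁻²
γ̇_max = √11120.5 = 105.454 s⁻¹
N_max = γ̇_max·h / (π·D) = 105.454 · 0.00237 / (π · 0.1426) = 0.557881 rev/s = 33.4729 rpm

value=33.47 rpm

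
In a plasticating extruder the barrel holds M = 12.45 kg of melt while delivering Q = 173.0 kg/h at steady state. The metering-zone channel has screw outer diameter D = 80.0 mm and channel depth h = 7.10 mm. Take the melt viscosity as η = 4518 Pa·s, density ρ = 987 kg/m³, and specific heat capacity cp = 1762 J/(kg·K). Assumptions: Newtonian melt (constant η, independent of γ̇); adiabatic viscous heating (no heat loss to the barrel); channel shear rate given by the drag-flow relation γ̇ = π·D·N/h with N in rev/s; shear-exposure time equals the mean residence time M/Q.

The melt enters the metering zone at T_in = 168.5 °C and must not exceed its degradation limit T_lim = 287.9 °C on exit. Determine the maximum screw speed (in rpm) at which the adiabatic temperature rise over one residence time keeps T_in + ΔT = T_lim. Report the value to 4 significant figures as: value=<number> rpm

Throughput in SI: Q_s = 173.0 kg/h ÷ 3600 s/h = 0.0480556 kg/s
t_res = M / Q_s = 12.45 ÷ 0.0480556 = 259.075 s
Convert to metres: D = 0.08 m, h = 0.0071 m
ΔT_a = T_lim − T_in = 287.9 − 168.5 = 119.4 K
Invert ΔT = ηγ̇²t_res/(ρcp) for γ̇: γ̇_max² = ΔT_a ρ cp / (η t_res) = 119.4·987·1762 / (4518·259.075) = 177.401 s⁻²
γ̇_max = √177.401 = 13.3192 s⁻¹
Solve γ̇ = πDN/h for N: N_max = γ̇_max·h/(π·D) = 13.3192 × 0.0071 / (π × 0.08) = 0.376267 rev/s = 22.576 rpm

value=22.58 rpm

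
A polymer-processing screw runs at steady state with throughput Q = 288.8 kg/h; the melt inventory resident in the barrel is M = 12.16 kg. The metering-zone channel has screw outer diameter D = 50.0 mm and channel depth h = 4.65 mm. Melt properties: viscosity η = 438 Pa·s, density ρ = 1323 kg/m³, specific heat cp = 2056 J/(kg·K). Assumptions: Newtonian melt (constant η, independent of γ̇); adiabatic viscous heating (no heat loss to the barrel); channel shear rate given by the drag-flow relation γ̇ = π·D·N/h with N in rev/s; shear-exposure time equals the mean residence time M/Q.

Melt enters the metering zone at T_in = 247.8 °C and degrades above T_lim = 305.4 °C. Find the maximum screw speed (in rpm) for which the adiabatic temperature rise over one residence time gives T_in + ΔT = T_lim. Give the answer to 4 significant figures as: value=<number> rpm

value=86.28 rpm

Throughput in SI: Q_s = 288.8 kg/h ÷ 3600 s/h = 0.0802222 kg/s
t_res = M / Q_s = 12.16 ÷ 0.0802222 = 151.579 s
D = 50.0 mm = 0.05 m;  h = 4.65 mm = 0.00465 m
ΔT_a = T_lim − T_in = 305.4 − 247.8 = 57.6 K
γ̇_max² = ΔT_a·ρ·cp/(η·t_res) = 57.6·1323·2056/(438·151.579) = 2359.89 s⁻²
Take the square root: γ̇_max = √(2359.89) = 48.5787 s⁻¹
Solve γ̇ = πDN/h for N: N_max = γ̇_max·h/(π·D) = 48.5787 × 0.00465 / (π × 0.05) = 1.43807 rev/s = 86.2841 rpm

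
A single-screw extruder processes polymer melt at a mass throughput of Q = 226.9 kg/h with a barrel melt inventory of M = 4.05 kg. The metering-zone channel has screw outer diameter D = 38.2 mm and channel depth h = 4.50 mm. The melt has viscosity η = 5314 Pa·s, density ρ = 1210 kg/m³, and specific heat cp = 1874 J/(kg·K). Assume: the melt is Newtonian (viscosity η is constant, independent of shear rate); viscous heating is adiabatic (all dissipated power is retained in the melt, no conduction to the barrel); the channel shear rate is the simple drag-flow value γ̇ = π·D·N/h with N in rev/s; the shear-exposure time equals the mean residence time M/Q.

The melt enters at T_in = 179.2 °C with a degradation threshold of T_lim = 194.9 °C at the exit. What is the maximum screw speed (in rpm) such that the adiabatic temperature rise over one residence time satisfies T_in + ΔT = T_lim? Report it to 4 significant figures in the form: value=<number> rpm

value=22.97 rpm

Q_s = Q / 3600 = 226.9 / 3600 = 0.0630278 kg/s
Mean residence time: t_res = M/Q_s = 4.05 kg / 0.0630278 kg/s = 64.2574 s
Geometry in SI: D = 38.2 mm → 0.0382 m, h = 4.50 mm → 0.0045 m
ΔT_a = T_lim − T_in = 194.9 − 179.2 = 15.7 K
Invert ΔT = ηγ̇²t_res/(ρcp) for γ̇: γ̇_max² = ΔT_a ρ cp / (η t_res) = 15.7·1210·1874 / (5314·64.2574) = 104.258 s⁻²
γ̇_max = sqrt(104.258) = 10.2107 s⁻¹
N_max = γ̇_max h / (πD) = 10.2107·0.0045/(π·0.0382) = 0.382873 rev/s → ×60 = 22.9724 rpm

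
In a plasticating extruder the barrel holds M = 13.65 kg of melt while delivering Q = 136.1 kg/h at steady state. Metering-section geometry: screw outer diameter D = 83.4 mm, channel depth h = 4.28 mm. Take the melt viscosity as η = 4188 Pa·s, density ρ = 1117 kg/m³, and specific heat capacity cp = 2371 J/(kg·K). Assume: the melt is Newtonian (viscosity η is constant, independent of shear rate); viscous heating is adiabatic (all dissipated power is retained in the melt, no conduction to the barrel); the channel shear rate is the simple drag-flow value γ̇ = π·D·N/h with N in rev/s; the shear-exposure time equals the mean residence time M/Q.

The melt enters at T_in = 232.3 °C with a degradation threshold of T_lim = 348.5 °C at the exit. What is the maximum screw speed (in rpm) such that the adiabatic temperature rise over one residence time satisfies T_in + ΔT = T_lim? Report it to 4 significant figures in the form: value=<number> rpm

Convert throughput: Q = 136.1 kg/h = 136.1/3600 = 0.0378056 kg/s
t_res = M / Q_s = 13.65 ÷ 0.0378056 = 361.058 s
D = 83.4 mm = 0.0834 m;  h = 4.28 mm = 0.00428 m
ΔT_a = T_lim − T_in = 348.5 − 232.3 = 116.2 K
γ̇_max² = ΔT_a·ρ·cp/(η·t_res) = 116.2·1117·2371/(4188·361.058) = 203.52 s⁻²
γ̇_max = √203.52 = 14.266 s⁻¹
N_max = γ̇_max h / (πD) = 14.266·0.00428/(π·0.0834) = 0.233041 rev/s → ×60 = 13.9824 rpm

value=13.98 rpm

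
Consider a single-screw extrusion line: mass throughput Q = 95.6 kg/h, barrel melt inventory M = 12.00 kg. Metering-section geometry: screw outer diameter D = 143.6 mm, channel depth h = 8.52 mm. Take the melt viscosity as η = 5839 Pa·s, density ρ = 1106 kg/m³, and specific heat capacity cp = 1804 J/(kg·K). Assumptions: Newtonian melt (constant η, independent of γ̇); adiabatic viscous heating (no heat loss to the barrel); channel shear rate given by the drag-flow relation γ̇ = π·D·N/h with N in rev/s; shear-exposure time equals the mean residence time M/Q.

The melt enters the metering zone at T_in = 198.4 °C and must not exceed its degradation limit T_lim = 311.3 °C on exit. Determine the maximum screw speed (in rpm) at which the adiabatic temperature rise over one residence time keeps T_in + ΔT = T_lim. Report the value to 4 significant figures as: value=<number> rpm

value=10.47 rpm

Convert throughput: Q = 95.6 kg/h = 95.6/3600 = 0.0265556 kg/s
t_res = M / Q_s = 12.00 / 0.0265556 = 451.883 s
Geometry in SI: D = 143.6 mm → 0.1436 m, h = 8.52 mm → 0.00852 m
Allowable rise: ΔT_a = T_lim − T_in = 311.3 − 198.4 = 112.9 K
γ̇_max² = ΔT_a·ρ·cp/(η·t_res) = 112.9·1106·1804/(5839·451.883) = 85.3731 s⁻²
γ̇_max = √85.3731 = 9.23976 s⁻¹
N_max = γ̇_max h / (πD) = 9.23976·0.00852/(π·0.1436) = 0.1745 rev/s → ×60 = 10.47 rpm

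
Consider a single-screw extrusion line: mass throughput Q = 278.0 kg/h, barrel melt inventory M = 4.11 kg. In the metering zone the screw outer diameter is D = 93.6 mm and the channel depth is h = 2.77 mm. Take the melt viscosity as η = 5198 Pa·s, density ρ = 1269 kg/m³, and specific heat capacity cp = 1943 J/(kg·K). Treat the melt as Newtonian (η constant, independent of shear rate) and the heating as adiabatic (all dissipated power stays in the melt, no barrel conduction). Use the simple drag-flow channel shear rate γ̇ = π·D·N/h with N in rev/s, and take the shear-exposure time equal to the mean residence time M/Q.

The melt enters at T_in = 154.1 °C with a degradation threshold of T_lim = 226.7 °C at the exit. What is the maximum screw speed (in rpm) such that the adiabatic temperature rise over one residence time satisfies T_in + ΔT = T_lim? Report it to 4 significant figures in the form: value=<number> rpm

Q_s = Q / 3600 = 278.0 / 3600 = 0.0772222 kg/s
t_res = M / Q_s = 4.11 / 0.0772222 = 53.223 s
Geometry in SI: D = 93.6 mm → 0.0936 m, h = 2.77 mm → 0.00277 m
ΔT_a = T_lim − T_in = 226.7 °C − 154.1 °C = 72.6 K
γ̇_max² = ΔT_a·ρ·cp / (η·t_res) = [72.6 × 1269 × 1943] / [5198 × 53.223] = 647.046 s⁻²
γ̇_max = sqrt(647.046) = 25.4371 s⁻¹
N_max = γ̇_max·h / (π·D) = 25.4371 · 0.00277 / (π · 0.0936) = 0.239619 rev/s = 14.3772 rpm

value=14.38 rpm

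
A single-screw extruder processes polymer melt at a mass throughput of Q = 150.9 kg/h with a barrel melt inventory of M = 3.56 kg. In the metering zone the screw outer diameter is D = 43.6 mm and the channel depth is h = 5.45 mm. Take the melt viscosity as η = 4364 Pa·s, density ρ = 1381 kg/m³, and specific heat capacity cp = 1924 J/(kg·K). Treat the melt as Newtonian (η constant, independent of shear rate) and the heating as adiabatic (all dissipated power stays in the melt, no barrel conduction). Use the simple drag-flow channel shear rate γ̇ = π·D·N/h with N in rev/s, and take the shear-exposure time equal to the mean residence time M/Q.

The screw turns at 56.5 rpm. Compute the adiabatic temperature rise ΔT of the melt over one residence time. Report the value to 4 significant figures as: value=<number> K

value=78.13 K

Throughput in SI: Q_s = 150.9 kg/h ÷ 3600 s/h = 0.0419167 kg/s
Mean residence time: t_res = M/Q_s = 3.56 kg / 0.0419167 kg/s = 84.9304 s
Geometry in metres: D = 43.6 mm → 0.0436 m, h = 5.45 mm → 0.00545 m; screw speed N = 56.5 rpm = 0.941667 rev/s
Shear rate: γ̇ = πDN/h = π·0.0436·0.941667/0.00545 = 23.6667 s⁻¹
Adiabatic rise: ΔT = η γ̇² t_res / (ρ cp) = 4364·(23.6667)²·84.9304 / (1381·1924) = 78.131 K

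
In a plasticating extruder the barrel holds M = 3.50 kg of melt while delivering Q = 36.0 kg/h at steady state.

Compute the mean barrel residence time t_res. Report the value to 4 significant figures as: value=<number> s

value=350.0 s

Convert throughput: Q = 36.0 kg/h = 36.0/3600 = 0.01 kg/s
Mean residence time: t_res = M/Q_s = 3.50 kg / 0.01 kg/s = 350 s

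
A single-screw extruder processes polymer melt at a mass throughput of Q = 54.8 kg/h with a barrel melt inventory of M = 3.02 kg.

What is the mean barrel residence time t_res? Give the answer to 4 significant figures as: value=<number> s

Convert throughput: Q = 54.8 kg/h = 54.8/3600 = 0.0152222 kg/s
Mean residence time: t_res = M/Q_s = 3.02 kg / 0.0152222 kg/s = 198.394 s

value=198.4 s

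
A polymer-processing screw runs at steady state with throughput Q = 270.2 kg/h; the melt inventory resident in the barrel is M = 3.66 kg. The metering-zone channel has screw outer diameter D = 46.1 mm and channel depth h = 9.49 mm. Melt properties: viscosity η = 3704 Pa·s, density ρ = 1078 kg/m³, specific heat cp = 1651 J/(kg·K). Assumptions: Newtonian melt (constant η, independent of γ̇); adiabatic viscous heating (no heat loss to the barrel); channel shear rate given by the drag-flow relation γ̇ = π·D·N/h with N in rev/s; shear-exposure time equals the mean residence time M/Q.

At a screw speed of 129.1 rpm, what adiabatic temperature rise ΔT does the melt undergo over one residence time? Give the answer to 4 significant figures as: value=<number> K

value=109.4 K

Q_s = Q / 3600 = 270.2 / 3600 = 0.0750556 kg/s
t_res = M / Q_s = 3.66 / 0.0750556 = 48.7639 s
D = 46.1 mm = 0.0461 m;  h = 9.49 mm = 0.00949 m;  N = 129.1 rpm / 60 = 2.15167 rev/s
γ̇ = π·D·N / h = π · 0.0461 · 2.15167 / 0.00949 = 32.8367 s⁻¹
ΔT = η·γ̇²·t_res / (ρ·cp) = 3704 · (32.8367)² · 48.7639 / (1078 · 1651) = 109.427 K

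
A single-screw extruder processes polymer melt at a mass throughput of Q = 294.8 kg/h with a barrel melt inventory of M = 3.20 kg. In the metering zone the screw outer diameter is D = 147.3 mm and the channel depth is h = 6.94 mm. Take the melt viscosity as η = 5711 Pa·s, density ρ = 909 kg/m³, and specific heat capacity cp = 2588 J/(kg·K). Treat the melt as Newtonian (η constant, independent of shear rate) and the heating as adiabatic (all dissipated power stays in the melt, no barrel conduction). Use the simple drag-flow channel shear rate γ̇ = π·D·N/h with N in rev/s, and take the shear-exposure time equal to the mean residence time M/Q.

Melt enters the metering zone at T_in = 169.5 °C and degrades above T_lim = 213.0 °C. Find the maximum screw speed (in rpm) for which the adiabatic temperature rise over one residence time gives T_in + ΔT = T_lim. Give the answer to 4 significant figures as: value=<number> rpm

Q_s = Q / 3600 = 294.8 / 3600 = 0.0818889 kg/s
t_res = M / Q_s = 3.20 / 0.0818889 = 39.0773 s
Geometry in SI: D = 147.3 mm → 0.1473 m, h = 6.94 mm → 0.00694 m
Allowable rise: ΔT_a = T_lim − T_in = 213.0 − 169.5 = 43.5 K
Invert ΔT = ηγ̇²t_res/(ρcp) for γ̇: γ̇_max² = ΔT_a ρ cp / (η t_res) = 43.5·909·2588 / (5711·39.0773) = 458.543 s⁻²
γ̇_max = √458.543 = 21.4136 s⁻¹
N_max = γ̇_max·h / (π·D) = 21.4136 · 0.00694 / (π · 0.1473) = 0.321142 rev/s = 19.2685 rpm

value=19.27 rpm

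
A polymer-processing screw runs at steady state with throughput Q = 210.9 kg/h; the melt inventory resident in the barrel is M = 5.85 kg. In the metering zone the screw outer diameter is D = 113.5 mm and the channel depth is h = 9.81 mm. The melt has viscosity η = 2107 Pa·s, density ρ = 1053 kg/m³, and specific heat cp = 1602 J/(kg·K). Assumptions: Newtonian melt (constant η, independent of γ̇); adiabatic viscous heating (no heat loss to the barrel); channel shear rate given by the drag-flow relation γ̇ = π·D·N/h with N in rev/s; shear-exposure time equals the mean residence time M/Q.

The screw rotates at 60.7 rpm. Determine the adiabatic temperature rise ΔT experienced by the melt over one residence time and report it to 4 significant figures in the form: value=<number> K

value=168.6 K

Convert throughput: Q = 210.9 kg/h = 210.9/3600 = 0.0585833 kg/s
t_res = M / Q_s = 5.85 ÷ 0.0585833 = 99.8578 s
Geometry in metres: D = 113.5 mm → 0.1135 m, h = 9.81 mm → 0.00981 m; screw speed N = 60.7 rpm = 1.01167 rev/s
γ̇ = π·D·N / h = π · 0.1135 · 1.01167 / 0.00981 = 36.7717 s⁻¹
ΔT = η·γ̇²·t_res/(ρ·cp) = [2107 × 36.7717² × 99.8578] / [1053 × 1602] = 168.649 K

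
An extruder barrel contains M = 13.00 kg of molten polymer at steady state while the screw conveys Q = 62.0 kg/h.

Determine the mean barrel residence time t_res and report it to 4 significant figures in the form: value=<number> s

Q_s = Q / 3600 = 62.0 / 3600 = 0.0172222 kg/s
t_res = M / Q_s = 13.00 / 0.0172222 = 754.839 s

value=754.8 s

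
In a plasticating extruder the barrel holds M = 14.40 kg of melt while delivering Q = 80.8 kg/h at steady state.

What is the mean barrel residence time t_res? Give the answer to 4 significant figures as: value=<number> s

Throughput in SI: Q_s = 80.8 kg/h ÷ 3600 s/h = 0.0224444 kg/s
Mean residence time: t_res = M/Q_s = 14.40 kg / 0.0224444 kg/s = 641.584 s

value=641.6 s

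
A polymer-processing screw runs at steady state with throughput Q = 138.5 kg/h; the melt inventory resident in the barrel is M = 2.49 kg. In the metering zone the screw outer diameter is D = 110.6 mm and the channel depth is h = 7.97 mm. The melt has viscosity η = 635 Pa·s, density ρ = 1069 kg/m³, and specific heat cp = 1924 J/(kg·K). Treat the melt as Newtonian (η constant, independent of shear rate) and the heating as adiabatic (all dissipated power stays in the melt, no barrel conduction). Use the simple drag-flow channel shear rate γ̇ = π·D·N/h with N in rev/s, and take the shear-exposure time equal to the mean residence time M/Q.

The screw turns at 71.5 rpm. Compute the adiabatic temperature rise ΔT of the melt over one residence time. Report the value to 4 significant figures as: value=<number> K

Convert throughput: Q = 138.5 kg/h = 138.5/3600 = 0.0384722 kg/s
Mean residence time: t_res = M/Q_s = 2.49 kg / 0.0384722 kg/s = 64.722 s
D = 110.6 mm = 0.1106 m;  h = 7.97 mm = 0.00797 m;  N = 71.5 rpm / 60 = 1.19167 rev/s
γ̇ = π D N / h = (π)(0.1106)(1.19167) / 0.00797 = 51.9519 s⁻¹
ΔT = η·γ̇²·t_res/(ρ·cp) = [635 × 51.9519² × 64.722] / [1069 × 1924] = 53.9319 K

value=53.93 K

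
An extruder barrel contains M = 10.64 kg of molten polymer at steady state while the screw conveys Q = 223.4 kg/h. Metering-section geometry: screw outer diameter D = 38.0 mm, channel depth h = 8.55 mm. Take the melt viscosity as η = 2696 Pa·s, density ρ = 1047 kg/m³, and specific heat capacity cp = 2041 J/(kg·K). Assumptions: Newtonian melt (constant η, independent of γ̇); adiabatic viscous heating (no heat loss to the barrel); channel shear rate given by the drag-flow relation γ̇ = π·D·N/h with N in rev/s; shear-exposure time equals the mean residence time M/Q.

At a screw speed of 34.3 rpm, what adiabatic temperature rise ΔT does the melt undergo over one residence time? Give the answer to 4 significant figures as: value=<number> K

Throughput in SI: Q_s = 223.4 kg/h ÷ 3600 s/h = 0.0620556 kg/s
t_res = M / Q_s = 10.64 ÷ 0.0620556 = 171.459 s
Convert to SI: D = 0.038 m, h = 0.00855 m, N = 34.3/60 = 0.571667 rev/s
Shear rate: γ̇ = πDN/h = π·0.038·0.571667/0.00855 = 7.98197 s⁻¹
ΔT = η·γ̇²·t_res/(ρ·cp) = [2696 × 7.98197² × 171.459] / [1047 × 2041] = 13.782 K

value=13.78 K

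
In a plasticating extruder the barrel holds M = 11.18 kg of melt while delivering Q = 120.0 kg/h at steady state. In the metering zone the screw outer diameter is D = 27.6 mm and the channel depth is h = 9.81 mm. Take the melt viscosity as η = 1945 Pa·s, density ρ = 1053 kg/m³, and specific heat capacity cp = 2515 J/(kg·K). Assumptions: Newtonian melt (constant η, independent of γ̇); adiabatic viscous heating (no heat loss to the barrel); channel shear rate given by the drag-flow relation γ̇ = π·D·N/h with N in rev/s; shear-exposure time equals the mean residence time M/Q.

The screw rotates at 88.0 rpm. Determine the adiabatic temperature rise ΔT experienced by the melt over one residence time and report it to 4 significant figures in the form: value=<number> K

value=41.40 K

Convert throughput: Q = 120.0 kg/h = 120.0/3600 = 0.0333333 kg/s
Mean residence time: t_res = M/Q_s = 11.18 kg / 0.0333333 kg/s = 335.4 s
D = 27.6 mm = 0.0276 m;  h = 9.81 mm = 0.00981 m;  N = 88.0 rpm / 60 = 1.46667 rev/s
Shear rate: γ̇ = πDN/h = π·0.0276·1.46667/0.00981 = 12.9635 s⁻¹
ΔT = η·γ̇²·t_res/(ρ·cp) = [1945 × 12.9635² × 335.4] / [1053 × 2515] = 41.3961 K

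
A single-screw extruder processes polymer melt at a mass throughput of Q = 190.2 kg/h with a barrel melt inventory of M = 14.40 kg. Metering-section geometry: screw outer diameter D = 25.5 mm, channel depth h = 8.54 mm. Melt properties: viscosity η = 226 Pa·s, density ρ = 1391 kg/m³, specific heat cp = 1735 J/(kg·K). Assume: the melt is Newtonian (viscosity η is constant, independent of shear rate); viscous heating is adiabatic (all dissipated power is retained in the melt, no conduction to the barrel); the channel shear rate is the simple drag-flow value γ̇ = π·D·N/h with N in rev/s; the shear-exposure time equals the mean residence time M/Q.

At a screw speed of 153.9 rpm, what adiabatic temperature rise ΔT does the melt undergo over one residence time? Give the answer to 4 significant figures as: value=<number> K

Throughput in SI: Q_s = 190.2 kg/h ÷ 3600 s/h = 0.0528333 kg/s
Mean residence time: t_res = M/Q_s = 14.40 kg / 0.0528333 kg/s = 272.555 s
D = 25.5 mm = 0.0255 m;  h = 8.54 mm = 0.00854 m;  N = 153.9 rpm / 60 = 2.565 rev/s
γ̇ = π·D·N / h = π · 0.0255 · 2.565 / 0.00854 = 24.0613 s⁻¹
ΔT = η·γ̇²·t_res/(ρ·cp) = [226 × 24.0613² × 272.555] / [1391 × 1735] = 14.7766 K

value=14.78 K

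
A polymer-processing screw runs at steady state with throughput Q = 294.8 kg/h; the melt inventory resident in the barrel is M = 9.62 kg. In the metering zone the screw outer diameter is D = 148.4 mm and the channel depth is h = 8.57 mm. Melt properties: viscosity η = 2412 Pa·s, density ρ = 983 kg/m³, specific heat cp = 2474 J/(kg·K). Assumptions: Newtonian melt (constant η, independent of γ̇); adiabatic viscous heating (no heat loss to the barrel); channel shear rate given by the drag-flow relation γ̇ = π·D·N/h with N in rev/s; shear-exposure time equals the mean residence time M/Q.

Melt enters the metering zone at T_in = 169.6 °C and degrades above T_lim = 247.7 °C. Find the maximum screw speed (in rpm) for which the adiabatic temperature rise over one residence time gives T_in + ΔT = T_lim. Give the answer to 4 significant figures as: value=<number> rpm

Convert throughput: Q = 294.8 kg/h = 294.8/3600 = 0.0818889 kg/s
t_res = M / Q_s = 9.62 ÷ 0.0818889 = 117.476 s
D = 148.4 mm = 0.1484 m;  h = 8.57 mm = 0.00857 m
Allowable rise: ΔT_a = T_lim − T_in = 247.7 − 169.6 = 78.1 K
γ̇_max² = ΔT_a·ρ·cp / (η·t_res) = [78.1 × 983 × 2474] / [2412 × 117.476] = 670.312 s⁻²
γ̇_max = sqrt(670.312) = 25.8904 s⁻¹
Solve γ̇ = πDN/h for N: N_max = γ̇_max·h/(π·D) = 25.8904 × 0.00857 / (π × 0.1484) = 0.475922 rev/s = 28.5553 rpm

value=28.56 rpm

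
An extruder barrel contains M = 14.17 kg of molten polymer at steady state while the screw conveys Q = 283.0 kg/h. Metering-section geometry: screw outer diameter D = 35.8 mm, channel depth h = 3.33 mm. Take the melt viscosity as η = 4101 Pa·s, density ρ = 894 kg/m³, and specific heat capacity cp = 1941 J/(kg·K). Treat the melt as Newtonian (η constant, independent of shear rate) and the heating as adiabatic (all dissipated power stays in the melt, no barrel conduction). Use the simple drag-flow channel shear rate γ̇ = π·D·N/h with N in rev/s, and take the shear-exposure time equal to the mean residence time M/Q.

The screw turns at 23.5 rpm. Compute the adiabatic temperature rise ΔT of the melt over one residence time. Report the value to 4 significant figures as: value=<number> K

value=74.55 K

Q_s = Q / 3600 = 283.0 / 3600 = 0.0786111 kg/s
t_res = M / Q_s = 14.17 / 0.0786111 = 180.254 s
Convert to SI: D = 0.0358 m, h = 0.00333 m, N = 23.5/60 = 0.391667 rev/s
γ̇ = π D N / h = (π)(0.0358)(0.391667) / 0.00333 = 13.2283 s⁻¹
Adiabatic rise: ΔT = η γ̇² t_res / (ρ cp) = 4101·(13.2283)²·180.254 / (894·1941) = 74.5458 K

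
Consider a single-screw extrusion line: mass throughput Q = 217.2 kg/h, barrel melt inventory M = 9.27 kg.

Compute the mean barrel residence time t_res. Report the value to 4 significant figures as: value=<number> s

Convert throughput: Q = 217.2 kg/h = 217.2/3600 = 0.0603333 kg/s
Mean residence time: t_res = M/Q_s = 9.27 kg / 0.0603333 kg/s = 153.646 s

value=153.6 s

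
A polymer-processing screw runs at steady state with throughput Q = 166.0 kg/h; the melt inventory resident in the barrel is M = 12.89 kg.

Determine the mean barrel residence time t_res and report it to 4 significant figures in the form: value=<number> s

value=279.5 s

Q_s = Q / 3600 = 166.0 / 3600 = 0.0461111 kg/s
t_res = M / Q_s = 12.89 ÷ 0.0461111 = 279.542 s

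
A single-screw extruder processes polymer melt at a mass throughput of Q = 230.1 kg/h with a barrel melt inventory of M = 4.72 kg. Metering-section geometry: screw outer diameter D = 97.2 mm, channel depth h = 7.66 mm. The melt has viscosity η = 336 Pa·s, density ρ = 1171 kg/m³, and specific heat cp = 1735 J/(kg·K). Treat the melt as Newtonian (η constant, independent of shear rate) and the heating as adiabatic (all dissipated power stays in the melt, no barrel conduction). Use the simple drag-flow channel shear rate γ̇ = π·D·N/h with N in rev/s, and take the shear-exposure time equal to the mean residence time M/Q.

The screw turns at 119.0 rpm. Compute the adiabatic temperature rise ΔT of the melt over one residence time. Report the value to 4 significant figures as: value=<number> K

Throughput in SI: Q_s = 230.1 kg/h ÷ 3600 s/h = 0.0639167 kg/s
t_res = M / Q_s = 4.72 ÷ 0.0639167 = 73.8462 s
Convert to SI: D = 0.0972 m, h = 0.00766 m, N = 119.0/60 = 1.98333 rev/s
γ̇ = π D N / h = (π)(0.0972)(1.98333) / 0.00766 = 79.0648 s⁻¹
ΔT = η·γ̇²·t_res / (ρ·cp) = 336 · (79.0648)² · 73.8462 / (1171 · 1735) = 76.3444 K

value=76.34 K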